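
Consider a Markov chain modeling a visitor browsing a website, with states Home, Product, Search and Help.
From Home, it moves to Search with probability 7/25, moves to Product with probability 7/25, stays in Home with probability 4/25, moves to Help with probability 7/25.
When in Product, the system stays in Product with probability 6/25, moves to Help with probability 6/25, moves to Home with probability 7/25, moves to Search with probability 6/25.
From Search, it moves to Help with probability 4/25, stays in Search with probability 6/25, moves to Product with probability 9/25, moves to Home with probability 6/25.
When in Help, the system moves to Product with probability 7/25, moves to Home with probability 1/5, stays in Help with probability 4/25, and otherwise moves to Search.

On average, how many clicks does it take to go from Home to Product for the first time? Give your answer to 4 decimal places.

3.3015

Let t(s) be the expected number of clicks to first reach Product from state s, with t(Product) = 0. Conditioning on the first click:
t(Home) = 1 + 0.16·t(Home) + 0.28·t(Search) + 0.28·t(Help)
t(Search) = 1 + 0.24·t(Home) + 0.24·t(Search) + 0.16·t(Help)
t(Help) = 1 + 0.2·t(Home) + 0.36·t(Search) + 0.16·t(Help)
Solving: t(Home) = 3.3015, t(Search) = 3.0497, t(Help) = 3.2836.
Expected clicks from Home to Product: 3.3015.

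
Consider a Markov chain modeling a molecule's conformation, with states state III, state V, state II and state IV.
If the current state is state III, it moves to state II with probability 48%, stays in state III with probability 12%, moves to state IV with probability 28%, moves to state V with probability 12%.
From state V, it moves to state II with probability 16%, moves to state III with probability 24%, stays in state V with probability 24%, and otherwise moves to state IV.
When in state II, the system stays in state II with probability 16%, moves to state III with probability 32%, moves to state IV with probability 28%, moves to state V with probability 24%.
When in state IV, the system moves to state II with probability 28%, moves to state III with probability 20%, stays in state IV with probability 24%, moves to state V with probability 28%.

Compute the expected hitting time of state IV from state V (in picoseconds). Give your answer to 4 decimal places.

Let t(s) be the expected number of picoseconds to first reach state IV from state s, with t(state IV) = 0. Conditioning on the first picosecond:
t(state III) = 1 + 0.12·t(state III) + 0.12·t(state V) + 0.48·t(state II)
t(state V) = 1 + 0.24·t(state III) + 0.24·t(state V) + 0.16·t(state II)
t(state II) = 1 + 0.32·t(state III) + 0.24·t(state V) + 0.16·t(state II)
Solving: t(state III) = 3.3967, t(state V) = 3.0978, t(state II) = 3.3696.
Expected picoseconds from state V to state IV: 3.0978.

3.0978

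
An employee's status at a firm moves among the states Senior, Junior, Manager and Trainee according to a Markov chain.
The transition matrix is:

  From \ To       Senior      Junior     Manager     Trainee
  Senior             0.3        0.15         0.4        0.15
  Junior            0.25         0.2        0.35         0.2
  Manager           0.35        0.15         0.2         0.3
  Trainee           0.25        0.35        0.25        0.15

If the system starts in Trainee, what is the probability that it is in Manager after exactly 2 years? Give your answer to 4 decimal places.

Propagate the distribution vector 2 years from Trainee.
After 0 years: (0.0000, 0.0000, 0.0000, 1.0000)
After 1 year: (0.2500, 0.3500, 0.2500, 0.1500)
After 2 years: (0.2875, 0.1975, 0.3100, 0.2050)
P(in Manager after 2 years) = 0.3100

0.3100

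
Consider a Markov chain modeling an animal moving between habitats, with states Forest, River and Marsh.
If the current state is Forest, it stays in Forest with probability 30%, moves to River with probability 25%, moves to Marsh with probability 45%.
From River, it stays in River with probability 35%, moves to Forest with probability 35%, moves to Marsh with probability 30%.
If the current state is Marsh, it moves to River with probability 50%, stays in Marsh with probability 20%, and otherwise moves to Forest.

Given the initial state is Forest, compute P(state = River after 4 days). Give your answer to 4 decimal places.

0.3656

Propagate the distribution vector 4 days from Forest.
After 0 days: (1.0000, 0.0000, 0.0000)
After 1 day: (0.3000, 0.2500, 0.4500)
After 2 days: (0.3125, 0.3875, 0.3000)
After 3 days: (0.3194, 0.3638, 0.3169)
After 4 days: (0.3182, 0.3656, 0.3162)
P(in River after 4 days) = 0.3656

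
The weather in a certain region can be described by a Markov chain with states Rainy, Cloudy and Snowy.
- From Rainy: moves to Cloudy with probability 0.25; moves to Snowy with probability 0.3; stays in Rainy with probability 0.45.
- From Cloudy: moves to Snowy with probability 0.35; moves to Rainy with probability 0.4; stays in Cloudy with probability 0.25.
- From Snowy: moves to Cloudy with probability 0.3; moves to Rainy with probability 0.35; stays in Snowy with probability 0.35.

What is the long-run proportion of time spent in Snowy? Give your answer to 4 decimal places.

0.3298

Let the stationary distribution be π with π = πP and π_1 + π_2 + π_3 = 1.
π_1 = 0.45·π_1 + 0.4·π_2 + 0.35·π_3
π_2 = 0.25·π_1 + 0.25·π_2 + 0.3·π_3
Solving with the normalization constraint gives π = (0.4037, 0.2665, 0.3298).
So the stationary probability of Snowy is 0.3298.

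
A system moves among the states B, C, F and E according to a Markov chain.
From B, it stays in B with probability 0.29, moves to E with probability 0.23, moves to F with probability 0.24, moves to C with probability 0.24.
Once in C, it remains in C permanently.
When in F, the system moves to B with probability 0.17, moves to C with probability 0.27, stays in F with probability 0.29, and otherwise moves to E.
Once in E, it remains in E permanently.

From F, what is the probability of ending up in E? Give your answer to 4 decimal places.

Let h(s) be the probability of absorption at E starting from transient state s. Then h(E) = 1 and h(C) = 0. By first-step analysis:
h(B) = 0.29·h(B) + 0.24·0 + 0.24·h(F) + 0.23·1
h(F) = 0.17·h(B) + 0.27·0 + 0.29·h(F) + 0.27·1
Solving: h(B) = 0.4923, h(F) = 0.4982.
Starting from F, the probability is 0.4982.

0.4982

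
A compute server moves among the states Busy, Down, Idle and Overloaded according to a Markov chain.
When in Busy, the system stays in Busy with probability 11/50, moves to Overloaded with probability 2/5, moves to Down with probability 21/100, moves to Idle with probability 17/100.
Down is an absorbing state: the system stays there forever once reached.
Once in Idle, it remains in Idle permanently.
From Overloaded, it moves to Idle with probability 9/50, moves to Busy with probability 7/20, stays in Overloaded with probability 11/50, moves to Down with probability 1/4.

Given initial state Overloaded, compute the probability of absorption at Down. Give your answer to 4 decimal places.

0.5732

Let h(s) be the probability of absorption at Down starting from transient state s. Then h(Down) = 1 and h(Idle) = 0. By first-step analysis:
h(Busy) = 0.22·h(Busy) + 0.21·1 + 0.17·0 + 0.4·h(Overloaded)
h(Overloaded) = 0.35·h(Busy) + 0.25·1 + 0.18·0 + 0.22·h(Overloaded)
Solving: h(Busy) = 0.5632, h(Overloaded) = 0.5732.
Starting from Overloaded, the probability is 0.5732.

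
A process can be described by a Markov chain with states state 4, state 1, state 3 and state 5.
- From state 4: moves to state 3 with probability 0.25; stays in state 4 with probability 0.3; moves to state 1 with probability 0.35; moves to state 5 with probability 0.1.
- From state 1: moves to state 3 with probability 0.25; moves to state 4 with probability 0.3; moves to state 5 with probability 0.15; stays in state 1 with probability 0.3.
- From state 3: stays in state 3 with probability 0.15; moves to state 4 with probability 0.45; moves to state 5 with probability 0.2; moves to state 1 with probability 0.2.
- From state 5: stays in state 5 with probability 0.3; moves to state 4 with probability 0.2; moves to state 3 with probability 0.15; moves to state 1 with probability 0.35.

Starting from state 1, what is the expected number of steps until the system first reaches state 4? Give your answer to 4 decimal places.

3.1986

Let t(s) be the expected number of steps to first reach state 4 from state s, with t(state 4) = 0. Conditioning on the first step:
t(state 1) = 1 + 0.3·t(state 1) + 0.25·t(state 3) + 0.15·t(state 5)
t(state 3) = 1 + 0.2·t(state 1) + 0.15·t(state 3) + 0.2·t(state 5)
t(state 5) = 1 + 0.35·t(state 1) + 0.15·t(state 3) + 0.3·t(state 5)
Solving: t(state 1) = 3.1986, t(state 3) = 2.7818, t(state 5) = 3.6240.
Expected steps from state 1 to state 4: 3.1986.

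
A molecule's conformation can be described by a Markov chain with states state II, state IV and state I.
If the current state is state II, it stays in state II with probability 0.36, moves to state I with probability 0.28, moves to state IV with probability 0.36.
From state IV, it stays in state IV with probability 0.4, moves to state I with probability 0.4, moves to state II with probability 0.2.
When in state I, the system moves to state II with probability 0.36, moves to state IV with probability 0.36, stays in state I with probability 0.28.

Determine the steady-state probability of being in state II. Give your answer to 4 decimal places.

0.3000

Let the stationary distribution be π with π = πP and π_1 + π_2 + π_3 = 1.
π_1 = 0.36·π_1 + 0.2·π_2 + 0.36·π_3
π_2 = 0.36·π_1 + 0.4·π_2 + 0.36·π_3
Solving with the normalization constraint gives π = (0.3000, 0.3750, 0.3250).
So the stationary probability of state II is 0.3000.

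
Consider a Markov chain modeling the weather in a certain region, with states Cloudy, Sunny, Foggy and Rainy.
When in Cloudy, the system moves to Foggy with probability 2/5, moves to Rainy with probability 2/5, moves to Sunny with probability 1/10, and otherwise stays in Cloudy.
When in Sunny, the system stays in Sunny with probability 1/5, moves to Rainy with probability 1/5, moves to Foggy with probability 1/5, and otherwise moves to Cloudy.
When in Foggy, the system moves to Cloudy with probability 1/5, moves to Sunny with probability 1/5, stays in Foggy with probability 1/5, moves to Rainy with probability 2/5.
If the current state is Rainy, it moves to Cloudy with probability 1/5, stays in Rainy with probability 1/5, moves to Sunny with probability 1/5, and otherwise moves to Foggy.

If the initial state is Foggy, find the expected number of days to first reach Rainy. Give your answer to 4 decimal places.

Let t(s) be the expected number of days to first reach Rainy from state s, with t(Rainy) = 0. Conditioning on the first day:
t(Cloudy) = 1 + 0.1·t(Cloudy) + 0.1·t(Sunny) + 0.4·t(Foggy)
t(Sunny) = 1 + 0.4·t(Cloudy) + 0.2·t(Sunny) + 0.2·t(Foggy)
t(Foggy) = 1 + 0.2·t(Cloudy) + 0.2·t(Sunny) + 0.2·t(Foggy)
Solving: t(Cloudy) = 2.6961, t(Sunny) = 3.2843, t(Foggy) = 2.7451.
Expected days from Foggy to Rainy: 2.7451.

2.7451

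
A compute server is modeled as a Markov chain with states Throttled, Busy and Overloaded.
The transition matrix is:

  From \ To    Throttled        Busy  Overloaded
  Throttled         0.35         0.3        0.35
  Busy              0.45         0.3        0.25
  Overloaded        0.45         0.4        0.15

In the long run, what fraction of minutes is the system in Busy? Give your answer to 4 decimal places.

Let the stationary distribution be π with π = πP and π_1 + π_2 + π_3 = 1.
π_1 = 0.35·π_1 + 0.45·π_2 + 0.45·π_3
π_2 = 0.3·π_1 + 0.3·π_2 + 0.4·π_3
Solving with the normalization constraint gives π = (0.4091, 0.3264, 0.2645).
So the stationary probability of Busy is 0.3264.

0.3264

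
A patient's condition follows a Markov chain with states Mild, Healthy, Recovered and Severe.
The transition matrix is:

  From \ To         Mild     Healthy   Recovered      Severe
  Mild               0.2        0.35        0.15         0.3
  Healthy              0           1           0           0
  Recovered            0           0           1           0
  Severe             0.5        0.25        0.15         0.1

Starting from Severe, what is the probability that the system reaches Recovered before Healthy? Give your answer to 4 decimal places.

0.3421

Let h(s) be the probability of absorption at Recovered starting from transient state s. Then h(Recovered) = 1 and h(Healthy) = 0. By first-step analysis:
h(Mild) = 0.2·h(Mild) + 0.35·0 + 0.15·1 + 0.3·h(Severe)
h(Severe) = 0.5·h(Mild) + 0.25·0 + 0.15·1 + 0.1·h(Severe)
Solving: h(Mild) = 0.3158, h(Severe) = 0.3421.
Starting from Severe, the probability is 0.3421.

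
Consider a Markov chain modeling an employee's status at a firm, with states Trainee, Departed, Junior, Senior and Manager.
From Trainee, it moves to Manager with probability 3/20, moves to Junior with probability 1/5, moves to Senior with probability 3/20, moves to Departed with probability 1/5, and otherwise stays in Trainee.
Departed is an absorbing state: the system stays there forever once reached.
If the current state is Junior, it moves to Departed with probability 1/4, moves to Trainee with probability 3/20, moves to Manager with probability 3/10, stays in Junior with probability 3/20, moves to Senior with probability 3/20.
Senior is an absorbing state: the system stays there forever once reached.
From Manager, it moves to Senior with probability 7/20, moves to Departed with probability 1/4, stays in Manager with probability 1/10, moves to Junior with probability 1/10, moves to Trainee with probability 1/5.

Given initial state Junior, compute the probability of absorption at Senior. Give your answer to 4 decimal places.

Let h(s) be the probability of absorption at Senior starting from transient state s. Then h(Senior) = 1 and h(Departed) = 0. By first-step analysis:
h(Trainee) = 0.3·h(Trainee) + 0.2·0 + 0.2·h(Junior) + 0.15·1 + 0.15·h(Manager)
h(Junior) = 0.15·h(Trainee) + 0.25·0 + 0.15·h(Junior) + 0.15·1 + 0.3·h(Manager)
h(Manager) = 0.2·h(Trainee) + 0.25·0 + 0.1·h(Junior) + 0.35·1 + 0.1·h(Manager)
Solving: h(Trainee) = 0.4581, h(Junior) = 0.4481, h(Manager) = 0.5405.
Starting from Junior, the probability is 0.4481.

0.4481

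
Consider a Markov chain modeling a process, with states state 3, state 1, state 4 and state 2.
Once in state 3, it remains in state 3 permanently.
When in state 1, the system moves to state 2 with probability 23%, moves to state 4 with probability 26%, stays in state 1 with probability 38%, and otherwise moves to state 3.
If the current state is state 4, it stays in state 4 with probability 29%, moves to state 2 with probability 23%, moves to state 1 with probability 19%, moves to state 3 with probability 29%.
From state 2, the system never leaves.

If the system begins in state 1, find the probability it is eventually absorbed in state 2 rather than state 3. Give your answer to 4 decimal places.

Let h(s) be the probability of absorption at state 2 starting from transient state s. Then h(state 2) = 1 and h(state 3) = 0. By first-step analysis:
h(state 1) = 0.13·0 + 0.38·h(state 1) + 0.26·h(state 4) + 0.23·1
h(state 4) = 0.29·0 + 0.19·h(state 1) + 0.29·h(state 4) + 0.23·1
Solving: h(state 1) = 0.5709, h(state 4) = 0.4767.
Starting from state 1, the probability is 0.5709.

0.5709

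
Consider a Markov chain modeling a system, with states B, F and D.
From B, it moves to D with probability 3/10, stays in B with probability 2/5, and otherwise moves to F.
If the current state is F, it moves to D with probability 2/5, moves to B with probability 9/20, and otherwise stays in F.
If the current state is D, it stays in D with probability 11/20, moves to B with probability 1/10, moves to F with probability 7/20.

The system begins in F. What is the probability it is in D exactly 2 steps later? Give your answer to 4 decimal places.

Sum over the intermediate state after 1 step:
P = P(F→B)·P(B→D) + P(F→F)·P(F→D) + P(F→D)·P(D→D)
  = 0.45×0.3 + 0.15×0.4 + 0.4×0.55
  = 0.1350 + 0.0600 + 0.2200 = 0.4150

0.4150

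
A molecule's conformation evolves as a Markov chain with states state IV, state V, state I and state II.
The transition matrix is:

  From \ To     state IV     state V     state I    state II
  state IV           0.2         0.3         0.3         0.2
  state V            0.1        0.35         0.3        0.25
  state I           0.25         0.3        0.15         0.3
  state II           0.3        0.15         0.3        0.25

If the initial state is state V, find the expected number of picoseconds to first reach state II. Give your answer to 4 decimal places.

3.9167

Let t(s) be the expected number of picoseconds to first reach state II from state s, with t(state II) = 0. Conditioning on the first picosecond:
t(state IV) = 1 + 0.2·t(state IV) + 0.3·t(state V) + 0.3·t(state I)
t(state V) = 1 + 0.1·t(state IV) + 0.35·t(state V) + 0.3·t(state I)
t(state I) = 1 + 0.25·t(state IV) + 0.3·t(state V) + 0.15·t(state I)
Solving: t(state IV) = 4.1343, t(state V) = 3.9167, t(state I) = 3.7748.
Expected picoseconds from state V to state II: 3.9167.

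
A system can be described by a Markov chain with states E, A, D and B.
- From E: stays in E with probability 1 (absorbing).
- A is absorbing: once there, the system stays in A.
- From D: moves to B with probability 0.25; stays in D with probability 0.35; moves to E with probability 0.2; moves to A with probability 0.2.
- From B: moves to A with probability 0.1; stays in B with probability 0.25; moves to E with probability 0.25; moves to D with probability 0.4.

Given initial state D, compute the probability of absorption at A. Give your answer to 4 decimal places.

Let h(s) be the probability of absorption at A starting from transient state s. Then h(A) = 1 and h(E) = 0. By first-step analysis:
h(D) = 0.2·0 + 0.2·1 + 0.35·h(D) + 0.25·h(B)
h(B) = 0.25·0 + 0.1·1 + 0.4·h(D) + 0.25·h(B)
Solving: h(D) = 0.4516, h(B) = 0.3742.
Starting from D, the probability is 0.4516.

0.4516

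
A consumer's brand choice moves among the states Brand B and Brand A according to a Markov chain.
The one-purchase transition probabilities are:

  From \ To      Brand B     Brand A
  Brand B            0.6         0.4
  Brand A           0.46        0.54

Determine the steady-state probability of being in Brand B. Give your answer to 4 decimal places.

0.5349

Let the stationary distribution be π with π = πP and π_1 + π_2 = 1.
π_1 = 0.6·π_1 + 0.46·π_2
Solving with the normalization constraint gives π = (0.5349, 0.4651).
So the stationary probability of Brand B is 0.5349.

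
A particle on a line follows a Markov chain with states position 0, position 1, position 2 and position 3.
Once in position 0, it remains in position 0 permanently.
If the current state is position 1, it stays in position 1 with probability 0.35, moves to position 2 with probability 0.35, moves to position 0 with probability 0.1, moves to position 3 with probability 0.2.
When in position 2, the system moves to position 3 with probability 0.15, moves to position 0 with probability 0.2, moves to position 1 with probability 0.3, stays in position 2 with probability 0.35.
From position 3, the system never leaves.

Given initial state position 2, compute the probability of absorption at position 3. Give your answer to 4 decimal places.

Let h(s) be the probability of absorption at position 3 starting from transient state s. Then h(position 3) = 1 and h(position 0) = 0. By first-step analysis:
h(position 1) = 0.1·0 + 0.35·h(position 1) + 0.35·h(position 2) + 0.2·1
h(position 2) = 0.2·0 + 0.3·h(position 1) + 0.35·h(position 2) + 0.15·1
Solving: h(position 1) = 0.5748, h(position 2) = 0.4961.
Starting from position 2, the probability is 0.4961.

0.4961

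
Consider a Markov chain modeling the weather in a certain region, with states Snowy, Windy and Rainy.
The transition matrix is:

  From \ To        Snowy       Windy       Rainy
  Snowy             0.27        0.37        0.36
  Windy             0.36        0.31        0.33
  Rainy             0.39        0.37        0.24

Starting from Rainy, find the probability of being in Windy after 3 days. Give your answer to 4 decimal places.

0.3491

Propagate the distribution vector 3 days from Rainy.
After 0 days: (0.0000, 0.0000, 1.0000)
After 1 day: (0.3900, 0.3700, 0.2400)
After 2 days: (0.3321, 0.3478, 0.3201)
After 3 days: (0.3397, 0.3491, 0.3112)
P(in Windy after 3 days) = 0.3491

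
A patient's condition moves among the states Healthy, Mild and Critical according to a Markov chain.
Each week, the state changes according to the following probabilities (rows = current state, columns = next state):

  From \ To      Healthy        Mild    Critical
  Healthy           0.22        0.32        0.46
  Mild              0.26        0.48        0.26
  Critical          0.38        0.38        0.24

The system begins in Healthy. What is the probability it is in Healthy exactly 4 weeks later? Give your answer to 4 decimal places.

0.2865

Propagate the distribution vector 4 weeks from Healthy.
After 0 weeks: (1.0000, 0.0000, 0.0000)
After 1 week: (0.2200, 0.3200, 0.4600)
After 2 weeks: (0.3064, 0.3988, 0.2948)
After 3 weeks: (0.2831, 0.4015, 0.3154)
After 4 weeks: (0.2865, 0.4032, 0.3103)
P(in Healthy after 4 weeks) = 0.2865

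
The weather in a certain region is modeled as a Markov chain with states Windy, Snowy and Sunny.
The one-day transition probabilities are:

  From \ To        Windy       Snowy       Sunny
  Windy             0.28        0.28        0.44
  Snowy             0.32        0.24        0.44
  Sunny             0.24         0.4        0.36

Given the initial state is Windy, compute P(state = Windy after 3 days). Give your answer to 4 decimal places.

Propagate the distribution vector 3 days from Windy.
After 0 days: (1.0000, 0.0000, 0.0000)
After 1 day: (0.2800, 0.2800, 0.4400)
After 2 days: (0.2736, 0.3216, 0.4048)
After 3 days: (0.2767, 0.3157, 0.4076)
P(in Windy after 3 days) = 0.2767

0.2767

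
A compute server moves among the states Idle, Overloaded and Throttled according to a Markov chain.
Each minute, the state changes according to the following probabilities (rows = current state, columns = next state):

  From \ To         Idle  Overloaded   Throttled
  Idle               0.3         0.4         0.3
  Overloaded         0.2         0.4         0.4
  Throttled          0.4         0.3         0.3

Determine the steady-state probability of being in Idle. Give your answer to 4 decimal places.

Let the stationary distribution be π with π = πP and π_1 + π_2 + π_3 = 1.
π_1 = 0.3·π_1 + 0.2·π_2 + 0.4·π_3
π_2 = 0.4·π_1 + 0.4·π_2 + 0.3·π_3
Solving with the normalization constraint gives π = (0.2970, 0.3663, 0.3366).
So the stationary probability of Idle is 0.2970.

0.2970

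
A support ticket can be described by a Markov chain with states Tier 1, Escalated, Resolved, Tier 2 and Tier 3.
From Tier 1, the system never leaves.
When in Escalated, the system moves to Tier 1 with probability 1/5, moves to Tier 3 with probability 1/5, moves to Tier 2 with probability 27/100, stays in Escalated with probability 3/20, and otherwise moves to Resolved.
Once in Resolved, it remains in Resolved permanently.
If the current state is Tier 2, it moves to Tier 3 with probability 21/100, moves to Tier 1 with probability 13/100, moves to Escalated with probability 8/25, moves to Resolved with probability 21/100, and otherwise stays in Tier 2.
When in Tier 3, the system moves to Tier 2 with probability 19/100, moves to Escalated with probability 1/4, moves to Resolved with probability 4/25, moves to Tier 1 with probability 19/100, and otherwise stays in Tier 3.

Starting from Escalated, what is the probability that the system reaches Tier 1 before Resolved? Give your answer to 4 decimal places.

Let h(s) be the probability of absorption at Tier 1 starting from transient state s. Then h(Tier 1) = 1 and h(Resolved) = 0. By first-step analysis:
h(Escalated) = 0.2·1 + 0.15·h(Escalated) + 0.18·0 + 0.27·h(Tier 2) + 0.2·h(Tier 3)
h(Tier 2) = 0.13·1 + 0.32·h(Escalated) + 0.21·0 + 0.13·h(Tier 2) + 0.21·h(Tier 3)
h(Tier 3) = 0.19·1 + 0.25·h(Escalated) + 0.16·0 + 0.19·h(Tier 2) + 0.21·h(Tier 3)
Solving: h(Escalated) = 0.4997, h(Tier 2) = 0.4559, h(Tier 3) = 0.5083.
Starting from Escalated, the probability is 0.4997.

0.4997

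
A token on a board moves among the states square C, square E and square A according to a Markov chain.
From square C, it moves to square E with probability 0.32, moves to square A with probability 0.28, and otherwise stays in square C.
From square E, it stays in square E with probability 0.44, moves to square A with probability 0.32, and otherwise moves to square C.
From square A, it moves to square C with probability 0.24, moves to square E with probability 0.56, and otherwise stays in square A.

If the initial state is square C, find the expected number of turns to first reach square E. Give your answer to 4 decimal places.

2.6163

Let t(s) be the expected number of turns to first reach square E from state s, with t(square E) = 0. Conditioning on the first turn:
t(square C) = 1 + 0.4·t(square C) + 0.28·t(square A)
t(square A) = 1 + 0.24·t(square C) + 0.2·t(square A)
Solving: t(square C) = 2.6163, t(square A) = 2.0349.
Expected turns from square C to square E: 2.6163.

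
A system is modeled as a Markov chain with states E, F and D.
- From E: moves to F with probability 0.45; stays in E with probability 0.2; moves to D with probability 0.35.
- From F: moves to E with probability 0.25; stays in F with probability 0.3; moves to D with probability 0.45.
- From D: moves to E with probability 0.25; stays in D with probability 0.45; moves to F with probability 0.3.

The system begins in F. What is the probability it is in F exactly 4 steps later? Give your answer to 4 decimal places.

0.3357

Propagate the distribution vector 4 steps from F.
After 0 steps: (0.0000, 1.0000, 0.0000)
After 1 step: (0.2500, 0.3000, 0.4500)
After 2 steps: (0.2375, 0.3375, 0.4250)
After 3 steps: (0.2381, 0.3356, 0.4263)
After 4 steps: (0.2381, 0.3357, 0.4262)
P(in F after 4 steps) = 0.3357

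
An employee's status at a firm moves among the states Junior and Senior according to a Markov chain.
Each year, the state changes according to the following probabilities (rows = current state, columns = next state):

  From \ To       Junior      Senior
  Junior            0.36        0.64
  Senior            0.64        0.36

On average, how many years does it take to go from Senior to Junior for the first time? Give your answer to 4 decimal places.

1.5625

Let t(s) be the expected number of years to first reach Junior from state s, with t(Junior) = 0. Conditioning on the first year:
t(Senior) = 1 + 0.36·t(Senior)
Solving: t(Senior) = 1.5625.
Expected years from Senior to Junior: 1.5625.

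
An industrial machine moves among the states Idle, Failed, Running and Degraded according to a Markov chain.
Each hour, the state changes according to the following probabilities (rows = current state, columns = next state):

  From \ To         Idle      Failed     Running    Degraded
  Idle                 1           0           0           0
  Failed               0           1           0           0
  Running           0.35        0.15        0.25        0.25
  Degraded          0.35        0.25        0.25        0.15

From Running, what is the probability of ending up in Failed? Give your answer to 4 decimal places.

0.3304

Let h(s) be the probability of absorption at Failed starting from transient state s. Then h(Failed) = 1 and h(Idle) = 0. By first-step analysis:
h(Running) = 0.35·0 + 0.15·1 + 0.25·h(Running) + 0.25·h(Degraded)
h(Degraded) = 0.35·0 + 0.25·1 + 0.25·h(Running) + 0.15·h(Degraded)
Solving: h(Running) = 0.3304, h(Degraded) = 0.3913.
Starting from Running, the probability is 0.3304.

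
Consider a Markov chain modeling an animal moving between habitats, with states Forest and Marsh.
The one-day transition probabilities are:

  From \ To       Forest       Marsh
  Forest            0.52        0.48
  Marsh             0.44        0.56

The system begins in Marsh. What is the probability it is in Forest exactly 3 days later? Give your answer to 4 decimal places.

0.4780

Propagate the distribution vector 3 days from Marsh.
After 0 days: (0.0000, 1.0000)
After 1 day: (0.4400, 0.5600)
After 2 days: (0.4752, 0.5248)
After 3 days: (0.4780, 0.5220)
P(in Forest after 3 days) = 0.4780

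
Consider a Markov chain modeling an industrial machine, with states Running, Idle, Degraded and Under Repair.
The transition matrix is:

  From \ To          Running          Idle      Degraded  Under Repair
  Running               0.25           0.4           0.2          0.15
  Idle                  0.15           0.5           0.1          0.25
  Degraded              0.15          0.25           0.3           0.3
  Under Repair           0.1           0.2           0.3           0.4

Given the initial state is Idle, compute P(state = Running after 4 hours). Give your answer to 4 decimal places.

0.1509

Propagate the distribution vector 4 hours from Idle.
After 0 hours: (0.0000, 1.0000, 0.0000, 0.0000)
After 1 hour: (0.1500, 0.5000, 0.1000, 0.2500)
After 2 hours: (0.1525, 0.3850, 0.1850, 0.2775)
After 3 hours: (0.1514, 0.3553, 0.2078, 0.2856)
After 4 hours: (0.1509, 0.3472, 0.2138, 0.2881)
P(in Running after 4 hours) = 0.1509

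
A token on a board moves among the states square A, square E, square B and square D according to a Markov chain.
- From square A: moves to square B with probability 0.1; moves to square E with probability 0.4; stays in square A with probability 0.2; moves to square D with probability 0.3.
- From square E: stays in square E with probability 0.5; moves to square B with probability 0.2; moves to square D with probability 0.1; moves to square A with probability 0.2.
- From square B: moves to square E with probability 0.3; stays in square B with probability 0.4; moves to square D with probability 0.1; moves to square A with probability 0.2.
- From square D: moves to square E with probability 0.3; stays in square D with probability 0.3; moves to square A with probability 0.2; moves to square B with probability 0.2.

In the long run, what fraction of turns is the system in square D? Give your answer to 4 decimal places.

0.1750

Let the stationary distribution be π with π = πP and π_1 + π_2 + π_3 + π_4 = 1.
π_1 = 0.2·π_1 + 0.2·π_2 + 0.2·π_3 + 0.2·π_4
π_2 = 0.4·π_1 + 0.5·π_2 + 0.3·π_3 + 0.3·π_4
π_3 = 0.1·π_1 + 0.2·π_2 + 0.4·π_3 + 0.2·π_4
Solving with the normalization constraint gives π = (0.2000, 0.4000, 0.2250, 0.1750).
So the stationary probability of square D is 0.1750.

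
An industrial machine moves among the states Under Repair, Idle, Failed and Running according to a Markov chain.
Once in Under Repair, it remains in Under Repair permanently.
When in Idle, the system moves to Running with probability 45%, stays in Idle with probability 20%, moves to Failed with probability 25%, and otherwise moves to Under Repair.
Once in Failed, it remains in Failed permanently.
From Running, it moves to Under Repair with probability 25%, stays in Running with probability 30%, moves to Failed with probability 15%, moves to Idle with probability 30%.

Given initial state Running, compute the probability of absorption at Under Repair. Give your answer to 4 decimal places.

Let h(s) be the probability of absorption at Under Repair starting from transient state s. Then h(Under Repair) = 1 and h(Failed) = 0. By first-step analysis:
h(Idle) = 0.1·1 + 0.2·h(Idle) + 0.25·0 + 0.45·h(Running)
h(Running) = 0.25·1 + 0.3·h(Idle) + 0.15·0 + 0.3·h(Running)
Solving: h(Idle) = 0.4294, h(Running) = 0.5412.
Starting from Running, the probability is 0.5412.

0.5412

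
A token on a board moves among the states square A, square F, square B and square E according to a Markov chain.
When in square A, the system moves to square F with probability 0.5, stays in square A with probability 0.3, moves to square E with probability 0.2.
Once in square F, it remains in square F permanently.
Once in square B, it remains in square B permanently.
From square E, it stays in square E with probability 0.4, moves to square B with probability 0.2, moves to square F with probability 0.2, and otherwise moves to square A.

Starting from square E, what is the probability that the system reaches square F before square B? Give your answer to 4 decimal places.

Let h(s) be the probability of absorption at square F starting from transient state s. Then h(square F) = 1 and h(square B) = 0. By first-step analysis:
h(square A) = 0.3·h(square A) + 0.5·1 + 0.2·h(square E)
h(square E) = 0.2·h(square A) + 0.2·1 + 0.2·0 + 0.4·h(square E)
Solving: h(square A) = 0.8947, h(square E) = 0.6316.
Starting from square E, the probability is 0.6316.

0.6316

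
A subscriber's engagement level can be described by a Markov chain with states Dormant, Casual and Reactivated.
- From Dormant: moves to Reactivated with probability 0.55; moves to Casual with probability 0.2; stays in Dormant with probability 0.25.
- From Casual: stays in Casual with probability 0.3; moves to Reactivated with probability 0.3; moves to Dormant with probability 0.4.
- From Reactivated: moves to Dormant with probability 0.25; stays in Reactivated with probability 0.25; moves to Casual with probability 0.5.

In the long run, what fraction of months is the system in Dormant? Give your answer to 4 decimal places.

0.3012

Let the stationary distribution be π with π = πP and π_1 + π_2 + π_3 = 1.
π_1 = 0.25·π_1 + 0.4·π_2 + 0.25·π_3
π_2 = 0.2·π_1 + 0.3·π_2 + 0.5·π_3
Solving with the normalization constraint gives π = (0.3012, 0.3414, 0.3574).
So the stationary probability of Dormant is 0.3012.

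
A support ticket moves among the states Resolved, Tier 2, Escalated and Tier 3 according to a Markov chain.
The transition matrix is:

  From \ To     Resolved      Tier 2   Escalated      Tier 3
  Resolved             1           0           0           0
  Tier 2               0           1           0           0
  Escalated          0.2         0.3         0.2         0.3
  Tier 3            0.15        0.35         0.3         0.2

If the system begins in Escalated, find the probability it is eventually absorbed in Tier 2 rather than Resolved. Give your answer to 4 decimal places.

0.6273

Let h(s) be the probability of absorption at Tier 2 starting from transient state s. Then h(Tier 2) = 1 and h(Resolved) = 0. By first-step analysis:
h(Escalated) = 0.2·0 + 0.3·1 + 0.2·h(Escalated) + 0.3·h(Tier 3)
h(Tier 3) = 0.15·0 + 0.35·1 + 0.3·h(Escalated) + 0.2·h(Tier 3)
Solving: h(Escalated) = 0.6273, h(Tier 3) = 0.6727.
Starting from Escalated, the probability is 0.6273.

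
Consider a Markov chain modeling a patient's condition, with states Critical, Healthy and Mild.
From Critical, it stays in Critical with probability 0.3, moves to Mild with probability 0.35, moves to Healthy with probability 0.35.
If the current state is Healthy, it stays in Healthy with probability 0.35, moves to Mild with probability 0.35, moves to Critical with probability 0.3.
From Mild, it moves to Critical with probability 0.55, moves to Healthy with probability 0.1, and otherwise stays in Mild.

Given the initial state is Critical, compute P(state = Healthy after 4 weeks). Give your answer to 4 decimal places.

Propagate the distribution vector 4 weeks from Critical.
After 0 weeks: (1.0000, 0.0000, 0.0000)
After 1 week: (0.3000, 0.3500, 0.3500)
After 2 weeks: (0.3875, 0.2625, 0.3500)
After 3 weeks: (0.3875, 0.2625, 0.3500)
After 4 weeks: (0.3875, 0.2625, 0.3500)
P(in Healthy after 4 weeks) = 0.2625

0.2625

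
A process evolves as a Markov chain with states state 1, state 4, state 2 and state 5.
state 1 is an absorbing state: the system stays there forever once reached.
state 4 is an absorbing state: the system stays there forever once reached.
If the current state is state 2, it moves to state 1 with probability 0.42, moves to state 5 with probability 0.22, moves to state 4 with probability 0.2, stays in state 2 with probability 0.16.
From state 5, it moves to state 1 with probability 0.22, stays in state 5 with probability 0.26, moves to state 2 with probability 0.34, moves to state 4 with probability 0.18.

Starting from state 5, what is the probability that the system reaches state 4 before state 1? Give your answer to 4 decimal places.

Let h(s) be the probability of absorption at state 4 starting from transient state s. Then h(state 4) = 1 and h(state 1) = 0. By first-step analysis:
h(state 2) = 0.42·0 + 0.2·1 + 0.16·h(state 2) + 0.22·h(state 5)
h(state 5) = 0.22·0 + 0.18·1 + 0.34·h(state 2) + 0.26·h(state 5)
Solving: h(state 2) = 0.3431, h(state 5) = 0.4009.
Starting from state 5, the probability is 0.4009.

0.4009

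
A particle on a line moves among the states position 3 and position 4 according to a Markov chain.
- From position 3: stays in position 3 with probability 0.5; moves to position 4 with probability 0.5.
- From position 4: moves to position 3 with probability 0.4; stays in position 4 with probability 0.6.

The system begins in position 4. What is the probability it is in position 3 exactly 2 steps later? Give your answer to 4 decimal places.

0.4400

Sum over the intermediate state after 1 step:
P = P(position 4→position 3)·P(position 3→position 3) + P(position 4→position 4)·P(position 4→position 3)
  = 0.4×0.5 + 0.6×0.4
  = 0.2000 + 0.2400 = 0.4400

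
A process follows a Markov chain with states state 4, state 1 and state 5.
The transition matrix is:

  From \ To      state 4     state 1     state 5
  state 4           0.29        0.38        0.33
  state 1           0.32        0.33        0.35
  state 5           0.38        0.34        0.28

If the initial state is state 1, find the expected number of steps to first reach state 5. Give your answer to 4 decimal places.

Let t(s) be the expected number of steps to first reach state 5 from state s, with t(state 5) = 0. Conditioning on the first step:
t(state 4) = 1 + 0.29·t(state 4) + 0.38·t(state 1)
t(state 1) = 1 + 0.32·t(state 4) + 0.33·t(state 1)
Solving: t(state 4) = 2.9653, t(state 1) = 2.9088.
Expected steps from state 1 to state 5: 2.9088.

2.9088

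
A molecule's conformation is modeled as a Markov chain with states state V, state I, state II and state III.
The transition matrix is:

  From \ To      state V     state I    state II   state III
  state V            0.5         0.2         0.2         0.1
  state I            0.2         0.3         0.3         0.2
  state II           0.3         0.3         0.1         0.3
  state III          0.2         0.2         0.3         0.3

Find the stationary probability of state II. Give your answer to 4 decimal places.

Let the stationary distribution be π with π = πP and π_1 + π_2 + π_3 + π_4 = 1.
π_1 = 0.5·π_1 + 0.2·π_2 + 0.3·π_3 + 0.2·π_4
π_2 = 0.2·π_1 + 0.3·π_2 + 0.3·π_3 + 0.2·π_4
π_3 = 0.2·π_1 + 0.3·π_2 + 0.1·π_3 + 0.3·π_4
Solving with the normalization constraint gives π = (0.3176, 0.2471, 0.2235, 0.2118).
So the stationary probability of state II is 0.2235.

0.2235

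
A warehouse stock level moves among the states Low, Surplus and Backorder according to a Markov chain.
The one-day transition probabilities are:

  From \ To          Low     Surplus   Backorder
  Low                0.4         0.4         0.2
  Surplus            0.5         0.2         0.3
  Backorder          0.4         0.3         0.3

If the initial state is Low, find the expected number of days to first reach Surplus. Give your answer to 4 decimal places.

Let t(s) be the expected number of days to first reach Surplus from state s, with t(Surplus) = 0. Conditioning on the first day:
t(Low) = 1 + 0.4·t(Low) + 0.2·t(Backorder)
t(Backorder) = 1 + 0.4·t(Low) + 0.3·t(Backorder)
Solving: t(Low) = 2.6471, t(Backorder) = 2.9412.
Expected days from Low to Surplus: 2.6471.

2.6471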